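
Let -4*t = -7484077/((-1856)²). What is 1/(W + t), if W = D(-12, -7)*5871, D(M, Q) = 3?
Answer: 13778944/242696024749 ≈ 5.6774e-5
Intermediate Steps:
t = 7484077/13778944 (t = -(-7484077)/(4*((-1856)²)) = -(-7484077)/(4*3444736) = -¼*(-7484077/3444736) = 7484077/13778944 ≈ 0.54315)
W = 17613 (W = 3*5871 = 17613)
1/(W + t) = 1/(17613 + 7484077/13778944) = 1/(242696024749/13778944) = 13778944/242696024749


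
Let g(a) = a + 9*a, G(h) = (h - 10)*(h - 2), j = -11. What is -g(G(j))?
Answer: -2730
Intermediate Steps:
G(h) = (-10 + h)*(-2 + h)
g(a) = 10*a
-g(G(j)) = -10*(20 + (-11)² - 12*(-11)) = -10*(20 + 121 + 132) = -10*273 = -1*2730 = -2730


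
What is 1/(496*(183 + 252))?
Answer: 1/215760 ≈ 4.6348e-6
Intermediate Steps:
1/(496*(183 + 252)) = 1/(496*435) = 1/215760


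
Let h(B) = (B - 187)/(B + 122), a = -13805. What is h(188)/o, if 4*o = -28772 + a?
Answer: -2/6599435 ≈ -3.0306e-7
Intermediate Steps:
o = -42577/4 (o = (-28772 - 13805)/4 = (1/4)*(-42577) = -42577/4 ≈ -10644.)
h(B) = (-187 + B)/(122 + B)
h(188)/o = ((-187 + 188)/(122 + 188))/(-42577/4) = (1/310)*(-4/42577) = -2/6599435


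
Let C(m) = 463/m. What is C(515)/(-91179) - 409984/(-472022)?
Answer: 9625737994427/11082412189035 ≈ 0.86856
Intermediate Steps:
C(515)/(-91179) - 409984/(-472022) = (463/515)/(-91179) - 409984/(-472022) = (463*(1/515))*(-1/91179) - 409984*(-1/472022) = (463/515)*(-1/91179) + 204992/236011 = -463/46957185 + 204992/236011 = 9625737994427/11082412189035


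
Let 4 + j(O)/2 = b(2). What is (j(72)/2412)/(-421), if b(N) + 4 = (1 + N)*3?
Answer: -1/507726 ≈ -1.9696e-6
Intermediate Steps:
b(N) = -1 + 3*N (b(N) = -4 + (1 + N)*3 = -4 + (3 + 3*N) = -1 + 3*N)
j(O) = 2 (j(O) = -8 + 2*(-1 + 3*2) = -8 + 2*(-1 + 6) = -8 + 2*5 = -8 + 10 = 2)
(j(72)/2412)/(-421) = (2/2412)/(-421) = (2*(1/2412))*(-1/421) = (1/1206)*(-1/421) = -1/507726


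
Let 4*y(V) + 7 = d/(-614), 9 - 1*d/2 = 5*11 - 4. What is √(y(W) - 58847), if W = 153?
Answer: I*√22185730461/614 ≈ 242.59*I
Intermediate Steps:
d = -84 (d = 18 - 2*(5*11 - 4) = 18 - 2*(55 - 4) = 18 - 2*51 = 18 - 102 = -84)
y(V) = -2107/1228 (y(V) = -7/4 + (-84/(-614))/4 = -7/4 + (-84*(-1/614))/4 = -7/4 + (¼)*(42/307) = -7/4 + 21/614 = -2107/1228)
√(y(W) - 58847) = √(-2107/1228 - 58847) = √(-72266223/1228) = I*√22185730461/614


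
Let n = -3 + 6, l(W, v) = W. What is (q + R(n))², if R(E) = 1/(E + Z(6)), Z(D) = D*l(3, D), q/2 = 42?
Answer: 3115225/441 ≈ 7064.0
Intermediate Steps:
q = 84 (q = 2*42 = 84)
n = 3
Z(D) = 3*D (Z(D) = D*3 = 3*D)
R(E) = 1/(18 + E) (R(E) = 1/(E + 3*6) = 1/(E + 18) = 1/(18 + E))
(q + R(n))² = (84 + 1/(18 + 3))² = (84 + 1/21)² = (1765/21)² = 3115225/441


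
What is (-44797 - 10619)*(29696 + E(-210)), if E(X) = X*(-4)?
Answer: -1692182976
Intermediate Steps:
E(X) = -4*X
(-44797 - 10619)*(29696 + E(-210)) = (-44797 - 10619)*(29696 - 4*(-210)) = -55416*(29696 + 840) = -55416*30536 = -1692182976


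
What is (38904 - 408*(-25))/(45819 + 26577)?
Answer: 1364/2011 ≈ 0.67827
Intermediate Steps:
(38904 - 408*(-25))/(45819 + 26577) = (38904 + 10200)/72396 = 49104*(1/72396) = 1364/2011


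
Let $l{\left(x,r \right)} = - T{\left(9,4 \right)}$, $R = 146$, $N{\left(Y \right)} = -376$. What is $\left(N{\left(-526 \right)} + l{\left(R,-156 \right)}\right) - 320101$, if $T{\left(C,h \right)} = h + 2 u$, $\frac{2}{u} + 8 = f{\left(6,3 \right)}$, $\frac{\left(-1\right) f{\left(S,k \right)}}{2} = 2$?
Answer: $- \frac{961442}{3} \approx -3.2048 \cdot 10^{5}$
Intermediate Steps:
$f{\left(S,k \right)} = -4$ ($f{\left(S,k \right)} = \left(-2\right) 2 = -4$)
$u = - \frac{1}{6}$ ($u = \frac{2}{-8 - 4} = \frac{2}{-12} = 2 \left(- \frac{1}{12}\right) = - \frac{1}{6} \approx -0.16667$)
$T{\left(C,h \right)} = - \frac{1}{3} + h$ ($T{\left(C,h \right)} = h + 2 \left(- \frac{1}{6}\right) = h - \frac{1}{3} = - \frac{1}{3} + h$)
$l{\left(x,r \right)} = - \frac{11}{3}$ ($l{\left(x,r \right)} = - (- \frac{1}{3} + 4) = \left(-1\right) \frac{11}{3} = - \frac{11}{3}$)
$\left(N{\left(-526 \right)} + l{\left(R,-156 \right)}\right) - 320101 = \left(-376 - \frac{11}{3}\right) - 320101 = - \frac{1139}{3} - 320101 = - \frac{961442}{3}$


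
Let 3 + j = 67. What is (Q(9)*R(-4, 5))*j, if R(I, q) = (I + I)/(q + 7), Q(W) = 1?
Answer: -128/3 ≈ -42.667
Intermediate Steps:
j = 64 (j = -3 + 67 = 64)
R(I, q) = 2*I/(7 + q) (R(I, q) = (2*I)/(7 + q) = 2*I/(7 + q))
(Q(9)*R(-4, 5))*j = (1*(2*(-4)/(7 + 5)))*64 = (1*(2*(-4)/12))*64 = (1*(2*(-4)*(1/12)))*64 = (1*(-⅔))*64 = -⅔*64 = -128/3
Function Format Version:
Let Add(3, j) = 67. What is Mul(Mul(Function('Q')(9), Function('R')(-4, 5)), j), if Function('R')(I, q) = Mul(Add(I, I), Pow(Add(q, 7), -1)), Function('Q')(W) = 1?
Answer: Rational(-128, 3) ≈ -42.667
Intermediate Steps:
j = 64 (j = Add(-3, 67) = 64)
Function('R')(I, q) = Mul(2, I, Pow(Add(7, q), -1)) (Function('R')(I, q) = Mul(Mul(2, I), Pow(Add(7, q), -1)) = Mul(2, I, Pow(Add(7, q), -1)))
Mul(Mul(Function('Q')(9), Function('R')(-4, 5)), j) = Mul(Mul(1, Mul(2, -4, Pow(Add(7, 5), -1))), 64) = Mul(Mul(1, Mul(2, -4, Pow(12, -1))), 64) = Mul(Mul(1, Mul(2, -4, Rational(1, 12))), 64) = Mul(Mul(1, Rational(-2, 3)), 64) = Mul(Rational(-2, 3), 64) = Rational(-128, 3)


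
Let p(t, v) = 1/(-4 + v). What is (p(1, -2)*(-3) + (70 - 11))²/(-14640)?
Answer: -14161/58560 ≈ -0.24182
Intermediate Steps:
(p(1, -2)*(-3) + (70 - 11))²/(-14640) = (-3/(-4 - 2) + (70 - 11))²/(-14640) = (-3/(-6) + 59)²*(-1/14640) = (-⅙*(-3) + 59)²*(-1/14640) = (½ + 59)²*(-1/14640) = (119/2)²*(-1/14640) = (14161/4)*(-1/14640) = -14161/58560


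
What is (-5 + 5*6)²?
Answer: 625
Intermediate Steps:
(-5 + 5*6)² = (-5 + 30)² = 25² = 625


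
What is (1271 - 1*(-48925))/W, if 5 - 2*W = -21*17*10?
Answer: 100392/3575 ≈ 28.082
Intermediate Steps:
W = 3575/2 (W = 5/2 - (-21*17)*10/2 = 5/2 - (-357)*10/2 = 5/2 - ½*(-3570) = 5/2 + 1785 = 3575/2 ≈ 1787.5)
(1271 - 1*(-48925))/W = (1271 - 1*(-48925))/(3575/2) = (1271 + 48925)*(2/3575) = 50196*(2/3575) = 100392/3575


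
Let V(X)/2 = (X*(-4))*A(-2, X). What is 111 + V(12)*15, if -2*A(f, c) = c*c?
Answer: 103791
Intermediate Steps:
A(f, c) = -c**2/2 (A(f, c) = -c*c/2 = -c**2/2)
V(X) = 4*X**3 (V(X) = 2*((X*(-4))*(-X**2/2)) = 2*((-4*X)*(-X**2/2)) = 2*(2*X**3) = 4*X**3)
111 + V(12)*15 = 111 + (4*12**3)*15 = 111 + (4*1728)*15 = 111 + 6912*15 = 111 + 103680 = 103791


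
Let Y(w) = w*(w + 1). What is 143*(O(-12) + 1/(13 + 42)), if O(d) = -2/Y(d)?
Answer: 13/30 ≈ 0.43333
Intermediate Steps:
Y(w) = w*(1 + w)
O(d) = -2/(d*(1 + d)) (O(d) = -2*1/(d*(1 + d)) = -2/(d*(1 + d)))
143*(O(-12) + 1/(13 + 42)) = 143*(-2/(-12*(1 - 12)) + 1/(13 + 42)) = 143*(-2*(-1/12)/(-11) + 1/55) = 143*(-2*(-1/12)*(-1/11) + 1/55) = 143*(-1/66 + 1/55) = 143*(1/330) = 13/30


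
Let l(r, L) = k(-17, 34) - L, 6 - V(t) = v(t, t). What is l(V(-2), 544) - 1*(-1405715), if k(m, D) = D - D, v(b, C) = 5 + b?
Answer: 1405171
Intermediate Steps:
V(t) = 1 - t (V(t) = 6 - (5 + t) = 6 + (-5 - t) = 1 - t)
k(m, D) = 0
l(r, L) = -L (l(r, L) = 0 - L = -L)
l(V(-2), 544) - 1*(-1405715) = -1*544 - 1*(-1405715) = -544 + 1405715 = 1405171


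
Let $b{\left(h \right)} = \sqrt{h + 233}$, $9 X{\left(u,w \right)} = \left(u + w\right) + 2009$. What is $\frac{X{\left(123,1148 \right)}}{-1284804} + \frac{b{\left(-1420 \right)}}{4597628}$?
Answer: $- \frac{820}{2890809} + \frac{i \sqrt{1187}}{4597628} \approx -0.00028366 + 7.4936 \cdot 10^{-6} i$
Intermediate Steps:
$X{\left(u,w \right)} = \frac{2009}{9} + \frac{u}{9} + \frac{w}{9}$ ($X{\left(u,w \right)} = \frac{\left(u + w\right) + 2009}{9} = \frac{2009 + u + w}{9} = \frac{2009}{9} + \frac{u}{9} + \frac{w}{9}$)
$b{\left(h \right)} = \sqrt{233 + h}$
$\frac{X{\left(123,1148 \right)}}{-1284804} + \frac{b{\left(-1420 \right)}}{4597628} = \frac{\frac{2009}{9} + \frac{1}{9} \cdot 123 + \frac{1}{9} \cdot 1148}{-1284804} + \frac{\sqrt{233 - 1420}}{4597628} = \left(\frac{2009}{9} + \frac{41}{3} + \frac{1148}{9}\right) \left(- \frac{1}{1284804}\right) + \sqrt{-1187} \cdot \frac{1}{4597628} = \frac{3280}{9} \left(- \frac{1}{1284804}\right) + i \sqrt{1187} \cdot \frac{1}{4597628} = - \frac{820}{2890809} + \frac{i \sqrt{1187}}{4597628}$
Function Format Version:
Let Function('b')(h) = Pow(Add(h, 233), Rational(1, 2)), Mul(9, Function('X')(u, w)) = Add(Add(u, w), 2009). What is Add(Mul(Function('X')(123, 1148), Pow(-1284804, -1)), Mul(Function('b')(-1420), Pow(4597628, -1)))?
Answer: Add(Rational(-820, 2890809), Mul(Rational(1, 4597628), I, Pow(1187, Rational(1, 2)))) ≈ Add(-0.00028366, Mul(7.4936e-6, I))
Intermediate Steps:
Function('X')(u, w) = Add(Rational(2009, 9), Mul(Rational(1, 9), u), Mul(Rational(1, 9), w)) (Function('X')(u, w) = Mul(Rational(1, 9), Add(Add(u, w), 2009)) = Mul(Rational(1, 9), Add(2009, u, w)) = Add(Rational(2009, 9), Mul(Rational(1, 9), u), Mul(Rational(1, 9), w)))
Function('b')(h) = Pow(Add(233, h), Rational(1, 2))
Add(Mul(Function('X')(123, 1148), Pow(-1284804, -1)), Mul(Function('b')(-1420), Pow(4597628, -1))) = Add(Mul(Add(Rational(2009, 9), Mul(Rational(1, 9), 123), Mul(Rational(1, 9), 1148)), Pow(-1284804, -1)), Mul(Pow(Add(233, -1420), Rational(1, 2)), Pow(4597628, -1))) = Add(Mul(Add(Rational(2009, 9), Rational(41, 3), Rational(1148, 9)), Rational(-1, 1284804)), Mul(Pow(-1187, Rational(1, 2)), Rational(1, 4597628))) = Add(Mul(Rational(3280, 9), Rational(-1, 1284804)), Mul(Mul(I, Pow(1187, Rational(1, 2))), Rational(1, 4597628))) = Add(Rational(-820, 2890809), Mul(Rational(1, 4597628), I, Pow(1187, Rational(1, 2))))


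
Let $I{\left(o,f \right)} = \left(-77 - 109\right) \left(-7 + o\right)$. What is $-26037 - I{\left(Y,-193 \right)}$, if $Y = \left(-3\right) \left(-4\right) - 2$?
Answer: $-25479$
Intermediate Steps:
$Y = 10$ ($Y = 12 - 2 = 10$)
$I{\left(o,f \right)} = 1302 - 186 o$ ($I{\left(o,f \right)} = - 186 \left(-7 + o\right) = 1302 - 186 o$)
$-26037 - I{\left(Y,-193 \right)} = -26037 - \left(1302 - 1860\right) = -26037 - -558 = -26037 + 558 = -25479$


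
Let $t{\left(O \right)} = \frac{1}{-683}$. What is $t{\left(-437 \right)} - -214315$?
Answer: $\frac{146377144}{683} \approx 2.1432 \cdot 10^{5}$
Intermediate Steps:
$t{\left(O \right)} = - \frac{1}{683}$
$t{\left(-437 \right)} - -214315 = - \frac{1}{683} - -214315 = - \frac{1}{683} + 214315 = \frac{146377144}{683}$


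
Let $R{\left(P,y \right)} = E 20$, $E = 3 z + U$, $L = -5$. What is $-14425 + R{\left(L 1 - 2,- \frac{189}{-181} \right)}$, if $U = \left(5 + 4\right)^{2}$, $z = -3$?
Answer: $-12985$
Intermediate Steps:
$U = 81$ ($U = 9^{2} = 81$)
$E = 72$ ($E = 3 \left(-3\right) + 81 = -9 + 81 = 72$)
$R{\left(P,y \right)} = 1440$ ($R{\left(P,y \right)} = 72 \cdot 20 = 1440$)
$-14425 + R{\left(L 1 - 2,- \frac{189}{-181} \right)} = -14425 + 1440 = -12985$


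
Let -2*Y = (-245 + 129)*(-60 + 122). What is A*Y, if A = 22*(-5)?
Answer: -395560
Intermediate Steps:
Y = 3596 (Y = -(-245 + 129)*(-60 + 122)/2 = -(-58)*62 = -½*(-7192) = 3596)
A = -110
A*Y = -110*3596 = -395560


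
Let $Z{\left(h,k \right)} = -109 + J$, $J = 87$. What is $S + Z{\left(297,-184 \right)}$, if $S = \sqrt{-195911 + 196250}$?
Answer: $-22 + \sqrt{339} \approx -3.588$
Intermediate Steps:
$Z{\left(h,k \right)} = -22$ ($Z{\left(h,k \right)} = -109 + 87 = -22$)
$S = \sqrt{339} \approx 18.412$
$S + Z{\left(297,-184 \right)} = \sqrt{339} - 22 = -22 + \sqrt{339}$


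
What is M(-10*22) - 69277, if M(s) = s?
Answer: -69497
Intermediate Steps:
M(-10*22) - 69277 = -10*22 - 69277 = -220 - 69277 = -69497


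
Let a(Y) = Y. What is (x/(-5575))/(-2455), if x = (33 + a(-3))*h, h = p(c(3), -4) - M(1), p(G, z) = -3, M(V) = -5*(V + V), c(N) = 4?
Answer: 42/2737325 ≈ 1.5343e-5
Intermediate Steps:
M(V) = -10*V
h = 7 (h = -3 - (-10) = -3 - 1*(-10) = -3 + 10 = 7)
x = 210 (x = (33 - 3)*7 = 30*7 = 210)
(x/(-5575))/(-2455) = (210/(-5575))/(-2455) = (210*(-1/5575))*(-1/2455) = -42/1115*(-1/2455) = 42/2737325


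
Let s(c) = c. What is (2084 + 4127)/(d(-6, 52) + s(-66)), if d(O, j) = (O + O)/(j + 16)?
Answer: -105587/1125 ≈ -93.855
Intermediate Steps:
d(O, j) = 2*O/(16 + j) (d(O, j) = (2*O)/(16 + j) = 2*O/(16 + j))
(2084 + 4127)/(d(-6, 52) + s(-66)) = (2084 + 4127)/(2*(-6)/(16 + 52) - 66) = 6211/(2*(-6)/68 - 66) = 6211/(2*(-6)*(1/68) - 66) = 6211/(-3/17 - 66) = 6211/(-1125/17) = 6211*(-17/1125) = -105587/1125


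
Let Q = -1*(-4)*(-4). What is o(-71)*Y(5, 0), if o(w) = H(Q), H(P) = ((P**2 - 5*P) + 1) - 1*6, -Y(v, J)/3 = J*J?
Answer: 0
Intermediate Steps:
Y(v, J) = -3*J**2 (Y(v, J) = -3*J*J = -3*J**2)
Q = -16 (Q = 4*(-4) = -16)
H(P) = -5 + P**2 - 5*P (H(P) = (1 + P**2 - 5*P) - 6 = -5 + P**2 - 5*P)
o(w) = 331 (o(w) = -5 + (-16)**2 - 5*(-16) = -5 + 256 + 80 = 331)
o(-71)*Y(5, 0) = 331*(-3*0**2) = 331*(-3*0) = 331*0 = 0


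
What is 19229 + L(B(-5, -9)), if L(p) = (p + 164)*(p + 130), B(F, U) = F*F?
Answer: 48524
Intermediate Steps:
B(F, U) = F**2
L(p) = (130 + p)*(164 + p) (L(p) = (164 + p)*(130 + p) = (130 + p)*(164 + p))
19229 + L(B(-5, -9)) = 19229 + (21320 + ((-5)**2)**2 + 294*(-5)**2) = 19229 + (21320 + 25**2 + 294*25) = 19229 + (21320 + 625 + 7350) = 19229 + 29295 = 48524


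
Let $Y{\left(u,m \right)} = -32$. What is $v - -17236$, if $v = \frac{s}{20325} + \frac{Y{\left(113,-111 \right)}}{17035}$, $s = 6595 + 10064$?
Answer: $\frac{397867553011}{23082425} \approx 17237.0$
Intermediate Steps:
$s = 16659$
$v = \frac{18875711}{23082425}$ ($v = \frac{16659}{20325} - \frac{32}{17035} = 16659 \cdot \frac{1}{20325} - \frac{32}{17035} = \frac{5553}{6775} - \frac{32}{17035} = \frac{18875711}{23082425} \approx 0.81775$)
$v - -17236 = \frac{18875711}{23082425} - -17236 = \frac{18875711}{23082425} + 17236 = \frac{397867553011}{23082425}$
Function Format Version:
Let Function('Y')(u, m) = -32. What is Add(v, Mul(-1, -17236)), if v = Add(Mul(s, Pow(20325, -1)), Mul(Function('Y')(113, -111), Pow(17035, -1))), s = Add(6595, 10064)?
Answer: Rational(397867553011, 23082425) ≈ 17237.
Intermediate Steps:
s = 16659
v = Rational(18875711, 23082425) (v = Add(Mul(16659, Pow(20325, -1)), Mul(-32, Pow(17035, -1))) = Add(Mul(16659, Rational(1, 20325)), Mul(-32, Rational(1, 17035))) = Add(Rational(5553, 6775), Rational(-32, 17035)) = Rational(18875711, 23082425) ≈ 0.81775)
Add(v, Mul(-1, -17236)) = Add(Rational(18875711, 23082425), Mul(-1, -17236)) = Add(Rational(18875711, 23082425), 17236) = Rational(397867553011, 23082425)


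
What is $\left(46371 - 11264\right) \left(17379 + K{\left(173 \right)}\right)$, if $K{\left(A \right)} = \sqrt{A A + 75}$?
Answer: $610124553 + 70214 \sqrt{7501} \approx 6.1621 \cdot 10^{8}$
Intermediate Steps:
$K{\left(A \right)} = \sqrt{75 + A^{2}}$ ($K{\left(A \right)} = \sqrt{A^{2} + 75} = \sqrt{75 + A^{2}}$)
$\left(46371 - 11264\right) \left(17379 + K{\left(173 \right)}\right) = \left(46371 - 11264\right) \left(17379 + \sqrt{75 + 173^{2}}\right) = 35107 \left(17379 + \sqrt{75 + 29929}\right) = 35107 \left(17379 + \sqrt{30004}\right) = 35107 \left(17379 + 2 \sqrt{7501}\right) = 610124553 + 70214 \sqrt{7501}$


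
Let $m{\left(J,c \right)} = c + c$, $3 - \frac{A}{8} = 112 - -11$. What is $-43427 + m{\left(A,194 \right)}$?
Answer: $-43039$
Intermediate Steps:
$A = -960$ ($A = 24 - 8 \left(112 - -11\right) = 24 - 8 \left(112 + 11\right) = 24 - 984 = -960$)
$m{\left(J,c \right)} = 2 c$
$-43427 + m{\left(A,194 \right)} = -43427 + 2 \cdot 194 = -43427 + 388 = -43039$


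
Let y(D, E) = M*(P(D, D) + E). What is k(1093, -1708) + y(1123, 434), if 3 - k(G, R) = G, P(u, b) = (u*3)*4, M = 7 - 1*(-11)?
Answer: 249290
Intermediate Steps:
M = 18 (M = 7 + 11 = 18)
P(u, b) = 12*u (P(u, b) = (3*u)*4 = 12*u)
k(G, R) = 3 - G
y(D, E) = 18*E + 216*D (y(D, E) = 18*(12*D + E) = 18*(E + 12*D) = 18*E + 216*D)
k(1093, -1708) + y(1123, 434) = (3 - 1*1093) + (18*434 + 216*1123) = (3 - 1093) + (7812 + 242568) = -1090 + 250380 = 249290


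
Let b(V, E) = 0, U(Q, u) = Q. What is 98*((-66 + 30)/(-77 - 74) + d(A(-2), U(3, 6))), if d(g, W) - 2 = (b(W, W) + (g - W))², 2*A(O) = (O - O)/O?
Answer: 166306/151 ≈ 1101.4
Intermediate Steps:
A(O) = 0 (A(O) = ((O - O)/O)/2 = (0/O)/2 = (½)*0 = 0)
d(g, W) = 2 + (g - W)² (d(g, W) = 2 + (0 + (g - W))² = 2 + (g - W)²)
98*((-66 + 30)/(-77 - 74) + d(A(-2), U(3, 6))) = 98*((-66 + 30)/(-77 - 74) + (2 + (0 - 1*3)²)) = 98*(-36/(-151) + (2 + (0 - 3)²)) = 98*(-36*(-1/151) + (2 + (-3)²)) = 98*(36/151 + (2 + 9)) = 98*(36/151 + 11) = 98*(1697/151) = 166306/151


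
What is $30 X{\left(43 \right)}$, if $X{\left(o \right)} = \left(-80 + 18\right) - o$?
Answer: $-3150$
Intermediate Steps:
$X{\left(o \right)} = -62 - o$
$30 X{\left(43 \right)} = 30 \left(-62 - 43\right) = 30 \left(-105\right) = -3150$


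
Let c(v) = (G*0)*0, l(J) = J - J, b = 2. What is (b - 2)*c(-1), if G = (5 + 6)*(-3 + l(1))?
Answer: 0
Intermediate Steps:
l(J) = 0
G = -33 (G = (5 + 6)*(-3 + 0) = 11*(-3) = -33)
c(v) = 0 (c(v) = -33*0*0 = 0*0 = 0)
(b - 2)*c(-1) = (2 - 2)*0 = 0*0 = 0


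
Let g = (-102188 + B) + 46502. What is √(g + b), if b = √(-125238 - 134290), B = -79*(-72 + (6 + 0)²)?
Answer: √(-52842 + 2*I*√64882) ≈ 1.108 + 229.88*I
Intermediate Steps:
B = 2844 (B = -79*(-72 + 6²) = -79*(-72 + 36) = -79*(-36) = 2844)
g = -52842 (g = (-102188 + 2844) + 46502 = -99344 + 46502 = -52842)
b = 2*I*√64882 (b = √(-259528) = 2*I*√64882 ≈ 509.44*I)
√(g + b) = √(-52842 + 2*I*√64882)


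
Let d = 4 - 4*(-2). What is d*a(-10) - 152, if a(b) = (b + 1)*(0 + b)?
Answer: 928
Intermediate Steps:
d = 12 (d = 4 + 8 = 12)
a(b) = b*(1 + b) (a(b) = (1 + b)*b = b*(1 + b))
d*a(-10) - 152 = 12*(-10*(1 - 10)) - 152 = 12*(-10*(-9)) - 152 = 12*90 - 152 = 1080 - 152 = 928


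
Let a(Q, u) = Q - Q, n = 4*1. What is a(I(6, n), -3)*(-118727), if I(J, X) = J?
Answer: 0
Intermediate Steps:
n = 4
a(Q, u) = 0
a(I(6, n), -3)*(-118727) = 0*(-118727) = 0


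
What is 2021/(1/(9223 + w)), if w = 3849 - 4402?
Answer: 17522070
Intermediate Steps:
w = -553
2021/(1/(9223 + w)) = 2021/(1/(9223 - 553)) = 2021/(1/8670) = 2021*8670 = 17522070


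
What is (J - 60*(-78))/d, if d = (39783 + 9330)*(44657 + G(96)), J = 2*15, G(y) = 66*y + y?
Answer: 1570/836378019 ≈ 1.8771e-6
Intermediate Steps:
G(y) = 67*y
J = 30
d = 2509134057 (d = (39783 + 9330)*(44657 + 67*96) = 49113*(44657 + 6432) = 49113*51089 = 2509134057)
(J - 60*(-78))/d = (30 - 60*(-78))/2509134057 = (30 + 4680)*(1/2509134057) = 4710*(1/2509134057) = 1570/836378019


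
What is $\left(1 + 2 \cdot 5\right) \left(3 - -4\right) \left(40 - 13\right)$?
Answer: $2079$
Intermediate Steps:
$\left(1 + 2 \cdot 5\right) \left(3 - -4\right) \left(40 - 13\right) = \left(1 + 10\right) \left(3 + 4\right) 27 = 11 \cdot 7 \cdot 27 = 77 \cdot 27 = 2079$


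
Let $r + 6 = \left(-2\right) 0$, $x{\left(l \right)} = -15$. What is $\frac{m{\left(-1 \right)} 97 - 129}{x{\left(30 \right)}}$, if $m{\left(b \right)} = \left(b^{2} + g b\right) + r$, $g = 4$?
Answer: $\frac{334}{5} \approx 66.8$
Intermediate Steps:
$r = -6$ ($r = -6 - 0 = -6 + 0 = -6$)
$m{\left(b \right)} = -6 + b^{2} + 4 b$ ($m{\left(b \right)} = \left(b^{2} + 4 b\right) - 6 = -6 + b^{2} + 4 b$)
$\frac{m{\left(-1 \right)} 97 - 129}{x{\left(30 \right)}} = \frac{\left(-6 + \left(-1\right)^{2} + 4 \left(-1\right)\right) 97 - 129}{-15} = \left(\left(-6 + 1 - 4\right) 97 - 129\right) \left(- \frac{1}{15}\right) = \left(\left(-9\right) 97 - 129\right) \left(- \frac{1}{15}\right) = \left(-873 - 129\right) \left(- \frac{1}{15}\right) = \left(-1002\right) \left(- \frac{1}{15}\right) = \frac{334}{5}$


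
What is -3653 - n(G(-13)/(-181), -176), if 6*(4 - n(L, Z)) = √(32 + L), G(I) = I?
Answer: -3657 + √116745/362 ≈ -3656.1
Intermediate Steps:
n(L, Z) = 4 - √(32 + L)/6
-3653 - n(G(-13)/(-181), -176) = -3653 - (4 - √(32 - 13/(-181))/6) = -3653 - (4 - √(32 - 13*(-1/181))/6) = -3653 - (4 - √(32 + 13/181)/6) = -3653 - (4 - √116745/362) = -3653 + (-4 + √116745/362) = -3657 + √116745/362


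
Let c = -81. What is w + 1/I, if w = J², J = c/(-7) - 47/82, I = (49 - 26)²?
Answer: 21083079077/174292804 ≈ 120.96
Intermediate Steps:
I = 529 (I = 23² = 529)
J = 6313/574 (J = -81/(-7) - 47/82 = -81*(-⅐) - 47*1/82 = 81/7 - 47/82 = 6313/574 ≈ 10.998)
w = 39853969/329476 (w = (6313/574)² = 39853969/329476 ≈ 120.96)
w + 1/I = 39853969/329476 + 1/529 = 21083079077/174292804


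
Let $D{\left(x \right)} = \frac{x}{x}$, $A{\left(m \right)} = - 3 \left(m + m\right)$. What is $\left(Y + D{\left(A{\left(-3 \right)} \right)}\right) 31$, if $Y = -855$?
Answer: $-26474$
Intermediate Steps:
$A{\left(m \right)} = - 6 m$ ($A{\left(m \right)} = - 3 \cdot 2 m = - 6 m$)
$D{\left(x \right)} = 1$
$\left(Y + D{\left(A{\left(-3 \right)} \right)}\right) 31 = \left(-855 + 1\right) 31 = \left(-854\right) 31 = -26474$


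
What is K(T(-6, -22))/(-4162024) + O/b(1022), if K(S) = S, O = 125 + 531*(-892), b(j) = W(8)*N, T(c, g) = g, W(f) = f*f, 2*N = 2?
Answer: -246353842155/33296192 ≈ -7398.9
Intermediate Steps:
N = 1 (N = (1/2)*2 = 1)
W(f) = f**2
b(j) = 64 (b(j) = 8**2*1 = 64*1 = 64)
O = -473527 (O = 125 - 473652 = -473527)
K(T(-6, -22))/(-4162024) + O/b(1022) = -22/(-4162024) - 473527/64 = -22*(-1/4162024) - 473527*1/64 = 11/2081012 - 473527/64 = -246353842155/33296192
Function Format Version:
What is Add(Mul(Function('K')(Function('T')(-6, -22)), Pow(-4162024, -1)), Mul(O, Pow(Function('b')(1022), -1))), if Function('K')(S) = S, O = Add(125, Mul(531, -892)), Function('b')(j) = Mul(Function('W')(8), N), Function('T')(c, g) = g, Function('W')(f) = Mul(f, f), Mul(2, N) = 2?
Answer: Rational(-246353842155, 33296192) ≈ -7398.9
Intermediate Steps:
N = 1 (N = Mul(Rational(1, 2), 2) = 1)
Function('W')(f) = Pow(f, 2)
Function('b')(j) = 64 (Function('b')(j) = Mul(Pow(8, 2), 1) = Mul(64, 1) = 64)
O = -473527 (O = Add(125, -473652) = -473527)
Add(Mul(Function('K')(Function('T')(-6, -22)), Pow(-4162024, -1)), Mul(O, Pow(Function('b')(1022), -1))) = Add(Mul(-22, Pow(-4162024, -1)), Mul(-473527, Pow(64, -1))) = Add(Mul(-22, Rational(-1, 4162024)), Mul(-473527, Rational(1, 64))) = Add(Rational(11, 2081012), Rational(-473527, 64)) = Rational(-246353842155, 33296192)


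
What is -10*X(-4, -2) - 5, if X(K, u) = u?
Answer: 15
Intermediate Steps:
-10*X(-4, -2) - 5 = -10*(-2) - 5 = 20 - 5 = 15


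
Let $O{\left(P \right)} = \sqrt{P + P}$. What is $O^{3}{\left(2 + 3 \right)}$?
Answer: $10 \sqrt{10} \approx 31.623$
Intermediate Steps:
$O{\left(P \right)} = \sqrt{2} \sqrt{P}$ ($O{\left(P \right)} = \sqrt{2 P} = \sqrt{2} \sqrt{P}$)
$O^{3}{\left(2 + 3 \right)} = \left(\sqrt{2} \sqrt{2 + 3}\right)^{3} = \left(\sqrt{2} \sqrt{5}\right)^{3} = \left(\sqrt{10}\right)^{3} = 10 \sqrt{10}$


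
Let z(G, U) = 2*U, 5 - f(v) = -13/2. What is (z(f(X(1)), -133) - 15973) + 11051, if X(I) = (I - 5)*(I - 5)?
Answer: -5188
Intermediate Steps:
X(I) = (-5 + I)² (X(I) = (-5 + I)*(-5 + I) = (-5 + I)²)
f(v) = 23/2 (f(v) = 5 - (-13)/2 = 5 - 1*(-13/2) = 5 + 13/2 = 23/2)
(z(f(X(1)), -133) - 15973) + 11051 = (2*(-133) - 15973) + 11051 = (-266 - 15973) + 11051 = -16239 + 11051 = -5188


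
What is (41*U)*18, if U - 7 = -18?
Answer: -8118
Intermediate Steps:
U = -11 (U = 7 - 18 = -11)
(41*U)*18 = (41*(-11))*18 = -451*18 = -8118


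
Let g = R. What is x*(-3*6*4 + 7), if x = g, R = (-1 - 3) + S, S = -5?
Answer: 585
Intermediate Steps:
R = -9 (R = (-1 - 3) - 5 = -4 - 5 = -9)
g = -9
x = -9
x*(-3*6*4 + 7) = -9*(-3*6*4 + 7) = -9*(-18*4 + 7) = -9*(-72 + 7) = -9*(-65) = 585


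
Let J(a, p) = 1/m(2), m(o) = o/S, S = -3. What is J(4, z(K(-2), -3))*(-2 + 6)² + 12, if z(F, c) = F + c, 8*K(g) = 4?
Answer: -12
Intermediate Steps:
K(g) = ½ (K(g) = (⅛)*4 = ½)
m(o) = -o/3 (m(o) = o/(-3) = o*(-⅓) = -o/3)
J(a, p) = -3/2 (J(a, p) = 1/(-⅓*2) = 1/(-⅔) = -3/2)
J(4, z(K(-2), -3))*(-2 + 6)² + 12 = -3*(-2 + 6)²/2 + 12 = -3/2*4² + 12 = -3/2*16 + 12 = -24 + 12 = -12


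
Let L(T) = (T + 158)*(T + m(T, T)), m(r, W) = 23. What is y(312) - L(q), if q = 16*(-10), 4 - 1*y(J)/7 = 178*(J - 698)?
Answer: 480710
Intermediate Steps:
y(J) = 869736 - 1246*J (y(J) = 28 - 1246*(J - 698) = 28 - 1246*(-698 + J) = 28 - 7*(-124244 + 178*J) = 28 + (869708 - 1246*J) = 869736 - 1246*J)
q = -160
L(T) = (23 + T)*(158 + T) (L(T) = (T + 158)*(T + 23) = (158 + T)*(23 + T) = (23 + T)*(158 + T))
y(312) - L(q) = (869736 - 1246*312) - (3634 + (-160)² + 181*(-160)) = (869736 - 388752) - (3634 + 25600 - 28960) = 480984 - 1*274 = 480984 - 274 = 480710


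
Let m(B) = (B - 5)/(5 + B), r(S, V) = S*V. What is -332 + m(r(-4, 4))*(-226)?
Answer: -8398/11 ≈ -763.45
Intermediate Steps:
m(B) = (-5 + B)/(5 + B)
-332 + m(r(-4, 4))*(-226) = -332 + ((-5 - 4*4)/(5 - 4*4))*(-226) = -332 + ((-5 - 16)/(5 - 16))*(-226) = -332 + (-21/(-11))*(-226) = -332 - 1/11*(-21)*(-226) = -332 + (21/11)*(-226) = -332 - 4746/11 = -8398/11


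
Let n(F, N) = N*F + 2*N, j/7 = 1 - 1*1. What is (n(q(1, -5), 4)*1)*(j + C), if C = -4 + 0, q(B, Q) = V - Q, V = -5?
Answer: -32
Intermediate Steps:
q(B, Q) = -5 - Q
C = -4
j = 0 (j = 7*(1 - 1*1) = 7*(1 - 1) = 7*0 = 0)
n(F, N) = 2*N + F*N (n(F, N) = F*N + 2*N = 2*N + F*N)
(n(q(1, -5), 4)*1)*(j + C) = ((4*(2 + (-5 - 1*(-5))))*1)*(0 - 4) = ((4*(2 + (-5 + 5)))*1)*(-4) = ((4*(2 + 0))*1)*(-4) = ((4*2)*1)*(-4) = (8*1)*(-4) = 8*(-4) = -32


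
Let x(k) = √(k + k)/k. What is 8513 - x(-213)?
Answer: 8513 + I*√426/213 ≈ 8513.0 + 0.0969*I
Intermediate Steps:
x(k) = √2/√k (x(k) = √(2*k)/k = (√2*√k)/k = √2/√k)
8513 - x(-213) = 8513 - √2/√(-213) = 8513 - √2*(-I*√213/213) = 8513 - (-1)*I*√426/213 = 8513 + I*√426/213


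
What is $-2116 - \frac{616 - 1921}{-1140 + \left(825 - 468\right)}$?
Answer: $- \frac{6353}{3} \approx -2117.7$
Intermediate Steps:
$-2116 - \frac{616 - 1921}{-1140 + \left(825 - 468\right)} = -2116 - - \frac{1305}{-1140 + \left(825 - 468\right)} = -2116 - - \frac{1305}{-1140 + 357} = -2116 - - \frac{1305}{-783} = -2116 - \left(-1305\right) \left(- \frac{1}{783}\right) = -2116 - \frac{5}{3} = - \frac{6353}{3}$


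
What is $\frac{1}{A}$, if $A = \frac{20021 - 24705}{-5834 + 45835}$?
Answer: $- \frac{40001}{4684} \approx -8.5399$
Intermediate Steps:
$A = - \frac{4684}{40001} \approx -0.1171$
$\frac{1}{A} = \frac{1}{- \frac{4684}{40001}} = - \frac{40001}{4684}$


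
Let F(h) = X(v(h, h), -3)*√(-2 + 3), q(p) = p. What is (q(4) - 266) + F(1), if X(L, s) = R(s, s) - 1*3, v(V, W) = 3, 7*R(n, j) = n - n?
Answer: -265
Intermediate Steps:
R(n, j) = 0 (R(n, j) = (n - n)/7 = (⅐)*0 = 0)
X(L, s) = -3 (X(L, s) = 0 - 1*3 = 0 - 3 = -3)
F(h) = -3 (F(h) = -3*√(-2 + 3) = -3*√1 = -3*1 = -3)
(q(4) - 266) + F(1) = (4 - 266) - 3 = -262 - 3 = -265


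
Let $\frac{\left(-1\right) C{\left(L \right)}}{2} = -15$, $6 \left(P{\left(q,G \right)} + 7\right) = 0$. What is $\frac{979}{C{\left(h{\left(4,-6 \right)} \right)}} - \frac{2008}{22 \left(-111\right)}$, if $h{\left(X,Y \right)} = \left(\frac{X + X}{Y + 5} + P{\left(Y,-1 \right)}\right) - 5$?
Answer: $\frac{408493}{12210} \approx 33.456$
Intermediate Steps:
$P{\left(q,G \right)} = -7$ ($P{\left(q,G \right)} = -7 + \frac{1}{6} \cdot 0 = -7 + 0 = -7$)
$h{\left(X,Y \right)} = -12 + \frac{2 X}{5 + Y}$ ($h{\left(X,Y \right)} = \left(\frac{X + X}{Y + 5} - 7\right) - 5 = \left(\frac{2 X}{5 + Y} - 7\right) - 5 = \left(-7 + \frac{2 X}{5 + Y}\right) - 5 = -12 + \frac{2 X}{5 + Y}$)
$C{\left(L \right)} = 30$ ($C{\left(L \right)} = \left(-2\right) \left(-15\right) = 30$)
$\frac{979}{C{\left(h{\left(4,-6 \right)} \right)}} - \frac{2008}{22 \left(-111\right)} = \frac{979}{30} - \frac{2008}{22 \left(-111\right)} = 979 \cdot \frac{1}{30} - \frac{2008}{-2442} = \frac{979}{30} - - \frac{1004}{1221} = \frac{979}{30} + \frac{1004}{1221} = \frac{408493}{12210}$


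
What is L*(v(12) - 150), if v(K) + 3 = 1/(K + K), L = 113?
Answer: -414823/24 ≈ -17284.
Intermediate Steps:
v(K) = -3 + 1/(2*K) (v(K) = -3 + 1/(K + K) = -3 + 1/(2*K))
L*(v(12) - 150) = 113*((-3 + (1/2)/12) - 150) = 113*((-3 + (1/2)*(1/12)) - 150) = 113*((-3 + 1/24) - 150) = 113*(-71/24 - 150) = 113*(-3671/24) = -414823/24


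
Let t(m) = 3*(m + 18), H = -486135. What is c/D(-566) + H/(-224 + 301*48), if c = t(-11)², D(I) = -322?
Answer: -11629161/327152 ≈ -35.547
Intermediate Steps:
t(m) = 54 + 3*m (t(m) = 3*(18 + m) = 54 + 3*m)
c = 441 (c = (54 + 3*(-11))² = (54 - 33)² = 21² = 441)
c/D(-566) + H/(-224 + 301*48) = 441/(-322) - 486135/(-224 + 301*48) = 441*(-1/322) - 486135/(-224 + 14448) = -63/46 - 486135/14224 = -11629161/327152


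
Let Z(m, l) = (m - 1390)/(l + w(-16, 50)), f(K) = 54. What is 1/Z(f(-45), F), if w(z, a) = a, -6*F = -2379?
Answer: -893/2672 ≈ -0.33421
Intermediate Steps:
F = 793/2 (F = -⅙*(-2379) = 793/2 ≈ 396.50)
Z(m, l) = (-1390 + m)/(50 + l) (Z(m, l) = (m - 1390)/(l + 50) = (-1390 + m)/(50 + l))
1/Z(f(-45), F) = 1/((-1390 + 54)/(50 + 793/2)) = 1/(-1336/(893/2)) = 1/((2/893)*(-1336)) = 1/(-2672/893) = -893/2672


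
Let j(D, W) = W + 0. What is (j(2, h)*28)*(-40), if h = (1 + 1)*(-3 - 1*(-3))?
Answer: 0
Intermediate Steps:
h = 0 (h = 2*(-3 + 3) = 2*0 = 0)
j(D, W) = W
(j(2, h)*28)*(-40) = (0*28)*(-40) = 0*(-40) = 0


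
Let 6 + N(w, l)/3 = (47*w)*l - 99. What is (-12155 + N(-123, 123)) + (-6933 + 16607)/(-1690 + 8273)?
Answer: -14124863523/6583 ≈ -2.1457e+6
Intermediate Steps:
N(w, l) = -315 + 141*l*w (N(w, l) = -18 + 3*((47*w)*l - 99) = -18 + 3*(47*l*w - 99) = -18 + 3*(-99 + 47*l*w) = -18 + (-297 + 141*l*w) = -315 + 141*l*w)
(-12155 + N(-123, 123)) + (-6933 + 16607)/(-1690 + 8273) = (-12155 + (-315 + 141*123*(-123))) + (-6933 + 16607)/(-1690 + 8273) = (-12155 + (-315 - 2133189)) + 9674/6583 = (-12155 - 2133504) + 9674*(1/6583) = -2145659 + 9674/6583 = -14124863523/6583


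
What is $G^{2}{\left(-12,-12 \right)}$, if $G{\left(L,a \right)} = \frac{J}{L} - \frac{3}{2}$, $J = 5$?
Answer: $\frac{529}{144} \approx 3.6736$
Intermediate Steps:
$G{\left(L,a \right)} = - \frac{3}{2} + \frac{5}{L}$ ($G{\left(L,a \right)} = \frac{5}{L} - \frac{3}{2} = - \frac{3}{2} + \frac{5}{L}$)
$G^{2}{\left(-12,-12 \right)} = \left(- \frac{3}{2} + \frac{5}{-12}\right)^{2} = \left(- \frac{3}{2} + 5 \left(- \frac{1}{12}\right)\right)^{2} = \left(- \frac{3}{2} - \frac{5}{12}\right)^{2} = \left(- \frac{23}{12}\right)^{2} = \frac{529}{144}$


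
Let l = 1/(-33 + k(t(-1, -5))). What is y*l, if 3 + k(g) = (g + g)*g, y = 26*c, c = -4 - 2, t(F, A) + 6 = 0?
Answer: -13/3 ≈ -4.3333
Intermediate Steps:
t(F, A) = -6 (t(F, A) = -6 + 0 = -6)
c = -6
y = -156 (y = 26*(-6) = -156)
k(g) = -3 + 2*g² (k(g) = -3 + (g + g)*g = -3 + (2*g)*g = -3 + 2*g²)
l = 1/36 (l = 1/(-33 + (-3 + 2*(-6)²)) = 1/(-33 + (-3 + 2*36)) = 1/(-33 + (-3 + 72)) = 1/(-33 + 69) = 1/36 ≈ 0.027778)
y*l = -156*1/36 = -13/3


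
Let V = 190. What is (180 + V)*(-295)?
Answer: -109150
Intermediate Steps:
(180 + V)*(-295) = (180 + 190)*(-295) = 370*(-295) = -109150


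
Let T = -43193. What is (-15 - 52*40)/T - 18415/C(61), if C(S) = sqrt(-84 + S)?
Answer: 2095/43193 + 18415*I*sqrt(23)/23 ≈ 0.048503 + 3839.8*I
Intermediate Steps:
(-15 - 52*40)/T - 18415/C(61) = (-15 - 52*40)/(-43193) - 18415/sqrt(-84 + 61) = (-15 - 2080)*(-1/43193) - 18415*(-I*sqrt(23)/23) = -2095*(-1/43193) - 18415*(-I*sqrt(23)/23) = 2095/43193 - (-18415)*I*sqrt(23)/23 = 2095/43193 + 18415*I*sqrt(23)/23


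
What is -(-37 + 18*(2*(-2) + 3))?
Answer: 55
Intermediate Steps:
-(-37 + 18*(2*(-2) + 3)) = -(-37 + 18*(-4 + 3)) = -(-37 + 18*(-1)) = -(-37 - 18) = -1*(-55) = 55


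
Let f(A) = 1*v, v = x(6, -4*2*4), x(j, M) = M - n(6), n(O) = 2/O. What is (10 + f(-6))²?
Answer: 4489/9 ≈ 498.78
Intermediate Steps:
x(j, M) = -⅓ + M (x(j, M) = M - 2/6 = M - 1*⅓ = M - ⅓ = -⅓ + M)
v = -97/3 (v = -⅓ - 4*2*4 = -⅓ - 8*4 = -⅓ - 32 = -97/3 ≈ -32.333)
f(A) = -97/3 (f(A) = 1*(-97/3) = -97/3)
(10 + f(-6))² = (10 - 97/3)² = (-67/3)² = 4489/9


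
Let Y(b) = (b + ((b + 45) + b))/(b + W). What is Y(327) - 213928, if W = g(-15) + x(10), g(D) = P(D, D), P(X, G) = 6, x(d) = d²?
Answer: -92629798/433 ≈ -2.1393e+5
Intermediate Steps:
g(D) = 6
W = 106 (W = 6 + 10² = 6 + 100 = 106)
Y(b) = (45 + 3*b)/(106 + b) (Y(b) = (b + ((b + 45) + b))/(b + 106) = (b + ((45 + b) + b))/(106 + b) = (b + (45 + 2*b))/(106 + b) = (45 + 3*b)/(106 + b))
Y(327) - 213928 = 3*(15 + 327)/(106 + 327) - 213928 = 3*342/433 - 213928 = 3*(1/433)*342 - 213928 = 1026/433 - 213928 = -92629798/433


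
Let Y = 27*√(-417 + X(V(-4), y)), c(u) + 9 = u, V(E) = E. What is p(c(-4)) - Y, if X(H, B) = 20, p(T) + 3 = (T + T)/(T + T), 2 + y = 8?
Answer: -2 - 27*I*√397 ≈ -2.0 - 537.97*I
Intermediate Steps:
c(u) = -9 + u
y = 6 (y = -2 + 8 = 6)
p(T) = -2 (p(T) = -3 + (T + T)/(T + T) = -3 + (2*T)/((2*T)) = -3 + (2*T)*(1/(2*T)) = -3 + 1 = -2)
Y = 27*I*√397 (Y = 27*√(-417 + 20) = 27*√(-397) = 27*(I*√397) = 27*I*√397 ≈ 537.97*I)
p(c(-4)) - Y = -2 - 27*I*√397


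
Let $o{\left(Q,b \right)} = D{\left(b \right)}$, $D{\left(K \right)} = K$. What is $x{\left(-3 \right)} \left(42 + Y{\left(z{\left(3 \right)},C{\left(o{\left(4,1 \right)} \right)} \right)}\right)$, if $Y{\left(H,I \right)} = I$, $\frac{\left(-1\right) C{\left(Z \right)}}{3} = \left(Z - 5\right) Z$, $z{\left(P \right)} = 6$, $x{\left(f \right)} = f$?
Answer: $-162$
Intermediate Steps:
$o{\left(Q,b \right)} = b$
$C{\left(Z \right)} = - 3 Z \left(-5 + Z\right)$ ($C{\left(Z \right)} = - 3 \left(Z - 5\right) Z = - 3 \left(-5 + Z\right) Z = - 3 Z \left(-5 + Z\right)$)
$x{\left(-3 \right)} \left(42 + Y{\left(z{\left(3 \right)},C{\left(o{\left(4,1 \right)} \right)} \right)}\right) = - 3 \left(42 + 3 \cdot 1 \left(5 - 1\right)\right) = - 3 \left(42 + 3 \cdot 1 \cdot 4\right) = - 3 \left(42 + 12\right) = \left(-3\right) 54 = -162$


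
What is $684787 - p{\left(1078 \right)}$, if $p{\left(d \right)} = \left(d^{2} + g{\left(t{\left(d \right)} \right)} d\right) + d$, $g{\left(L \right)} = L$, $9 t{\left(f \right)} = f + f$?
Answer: $- \frac{6629543}{9} \approx -7.3662 \cdot 10^{5}$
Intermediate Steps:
$t{\left(f \right)} = \frac{2 f}{9}$ ($t{\left(f \right)} = \frac{f + f}{9} = \frac{2 f}{9}$)
$p{\left(d \right)} = d + \frac{11 d^{2}}{9}$ ($p{\left(d \right)} = \left(d^{2} + \frac{2 d}{9} d\right) + d = \left(d^{2} + \frac{2 d^{2}}{9}\right) + d = \frac{11 d^{2}}{9} + d = d + \frac{11 d^{2}}{9}$)
$684787 - p{\left(1078 \right)} = 684787 - \frac{1}{9} \cdot 1078 \left(9 + 11 \cdot 1078\right) = 684787 - \frac{1}{9} \cdot 1078 \left(9 + 11858\right) = 684787 - \frac{1}{9} \cdot 1078 \cdot 11867 = 684787 - \frac{12792626}{9} = - \frac{6629543}{9}$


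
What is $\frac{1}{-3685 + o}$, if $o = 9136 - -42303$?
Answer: $\frac{1}{47754} \approx 2.0941 \cdot 10^{-5}$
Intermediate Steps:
$o = 51439$ ($o = 9136 + 42303 = 51439$)
$\frac{1}{-3685 + o} = \frac{1}{-3685 + 51439} = \frac{1}{47754}$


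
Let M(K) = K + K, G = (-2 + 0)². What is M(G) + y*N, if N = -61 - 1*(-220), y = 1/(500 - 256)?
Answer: 2111/244 ≈ 8.6516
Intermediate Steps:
y = 1/244 ≈ 0.0040984
G = 4 (G = (-2)² = 4)
M(K) = 2*K
N = 159 (N = -61 + 220 = 159)
M(G) + y*N = 2*4 + (1/244)*159 = 8 + 159/244 = 2111/244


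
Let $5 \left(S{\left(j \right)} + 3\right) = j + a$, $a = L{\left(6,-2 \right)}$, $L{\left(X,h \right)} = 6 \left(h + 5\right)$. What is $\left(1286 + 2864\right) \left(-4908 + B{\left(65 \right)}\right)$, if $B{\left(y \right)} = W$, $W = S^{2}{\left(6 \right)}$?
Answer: $-20354754$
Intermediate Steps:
$L{\left(X,h \right)} = 30 + 6 h$ ($L{\left(X,h \right)} = 6 \left(5 + h\right) = 30 + 6 h$)
$a = 18$ ($a = 30 + 6 \left(-2\right) = 30 - 12 = 18$)
$S{\left(j \right)} = \frac{3}{5} + \frac{j}{5}$ ($S{\left(j \right)} = -3 + \frac{j + 18}{5} = -3 + \frac{18 + j}{5} = -3 + \left(\frac{18}{5} + \frac{j}{5}\right) = \frac{3}{5} + \frac{j}{5}$)
$W = \frac{81}{25}$ ($W = \left(\frac{3}{5} + \frac{1}{5} \cdot 6\right)^{2} = \left(\frac{3}{5} + \frac{6}{5}\right)^{2} = \left(\frac{9}{5}\right)^{2} = \frac{81}{25} \approx 3.24$)
$B{\left(y \right)} = \frac{81}{25}$
$\left(1286 + 2864\right) \left(-4908 + B{\left(65 \right)}\right) = \left(1286 + 2864\right) \left(-4908 + \frac{81}{25}\right) = 4150 \left(- \frac{122619}{25}\right) = -20354754$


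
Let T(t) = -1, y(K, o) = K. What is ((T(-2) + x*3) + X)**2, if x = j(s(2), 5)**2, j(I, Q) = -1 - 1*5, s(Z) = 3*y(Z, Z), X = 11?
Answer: 13924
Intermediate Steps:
s(Z) = 3*Z
j(I, Q) = -6 (j(I, Q) = -1 - 5 = -6)
x = 36 (x = (-6)**2 = 36)
((T(-2) + x*3) + X)**2 = ((-1 + 36*3) + 11)**2 = ((-1 + 108) + 11)**2 = (107 + 11)**2 = 118**2 = 13924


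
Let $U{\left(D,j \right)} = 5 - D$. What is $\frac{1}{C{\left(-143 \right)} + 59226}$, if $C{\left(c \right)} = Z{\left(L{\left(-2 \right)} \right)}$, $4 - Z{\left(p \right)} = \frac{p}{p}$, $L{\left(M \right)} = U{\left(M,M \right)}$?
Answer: $\frac{1}{59229} \approx 1.6884 \cdot 10^{-5}$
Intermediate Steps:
$L{\left(M \right)} = 5 - M$
$Z{\left(p \right)} = 3$ ($Z{\left(p \right)} = 4 - \frac{p}{p} = 4 - 1 = 3$)
$C{\left(c \right)} = 3$
$\frac{1}{C{\left(-143 \right)} + 59226} = \frac{1}{3 + 59226} = \frac{1}{59229}$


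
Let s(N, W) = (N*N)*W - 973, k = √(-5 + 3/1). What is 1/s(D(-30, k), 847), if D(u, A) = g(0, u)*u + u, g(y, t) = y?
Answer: 1/761327 ≈ 1.3135e-6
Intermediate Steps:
k = I*√2 (k = √(-5 + 3*1) = √(-5 + 3) = √(-2) = I*√2 ≈ 1.4142*I)
D(u, A) = u (D(u, A) = 0*u + u = 0 + u = u)
s(N, W) = -973 + W*N² (s(N, W) = N²*W - 973 = W*N² - 973 = -973 + W*N²)
1/s(D(-30, k), 847) = 1/(-973 + 847*(-30)²) = 1/(-973 + 847*900) = 1/(-973 + 762300) = 1/761327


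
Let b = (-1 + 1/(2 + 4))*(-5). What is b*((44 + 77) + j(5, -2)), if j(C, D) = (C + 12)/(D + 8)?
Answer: 18575/36 ≈ 515.97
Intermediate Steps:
j(C, D) = (12 + C)/(8 + D)
b = 25/6 (b = (-1 + 1/6)*(-5) = -5/6*(-5) = 25/6 ≈ 4.1667)
b*((44 + 77) + j(5, -2)) = 25*((44 + 77) + (12 + 5)/(8 - 2))/6 = 25*(121 + 17/6)/6 = (25/6)*(743/6) = 18575/36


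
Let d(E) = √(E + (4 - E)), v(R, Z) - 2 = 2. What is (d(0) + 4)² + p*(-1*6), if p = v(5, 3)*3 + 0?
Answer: -36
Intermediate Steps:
v(R, Z) = 4 (v(R, Z) = 2 + 2 = 4)
p = 12 (p = 4*3 + 0 = 12 + 0 = 12)
d(E) = 2 (d(E) = √4 = 2)
(d(0) + 4)² + p*(-1*6) = (2 + 4)² + 12*(-1*6) = 6² + 12*(-6) = 36 - 72 = -36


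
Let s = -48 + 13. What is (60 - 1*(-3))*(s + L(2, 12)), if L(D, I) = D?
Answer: -2079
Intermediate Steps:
s = -35
(60 - 1*(-3))*(s + L(2, 12)) = (60 - 1*(-3))*(-35 + 2) = (60 + 3)*(-33) = 63*(-33) = -2079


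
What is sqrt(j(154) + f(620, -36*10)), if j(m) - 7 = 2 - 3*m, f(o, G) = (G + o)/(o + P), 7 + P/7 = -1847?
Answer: I*sqrt(17296361843)/6179 ≈ 21.284*I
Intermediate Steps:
P = -12978 (P = -49 + 7*(-1847) = -49 - 12929 = -12978)
f(o, G) = (G + o)/(-12978 + o) (f(o, G) = (G + o)/(o - 12978) = (G + o)/(-12978 + o))
j(m) = 9 - 3*m (j(m) = 7 + (2 - 3*m) = 9 - 3*m)
sqrt(j(154) + f(620, -36*10)) = sqrt((9 - 3*154) + (-36*10 + 620)/(-12978 + 620)) = sqrt((9 - 462) + (-360 + 620)/(-12358)) = sqrt(-453 - 1/12358*260) = sqrt(-453 - 130/6179) = sqrt(-2799217/6179) = I*sqrt(17296361843)/6179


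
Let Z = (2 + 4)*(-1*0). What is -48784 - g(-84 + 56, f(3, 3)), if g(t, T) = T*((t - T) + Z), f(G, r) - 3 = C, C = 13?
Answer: -48080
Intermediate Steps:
f(G, r) = 16 (f(G, r) = 3 + 13 = 16)
Z = 0 (Z = 6*0 = 0)
g(t, T) = T*(t - T) (g(t, T) = T*((t - T) + 0) = T*(t - T))
-48784 - g(-84 + 56, f(3, 3)) = -48784 - 16*((-84 + 56) - 1*16) = -48784 - 16*(-28 - 16) = -48784 - 16*(-44) = -48784 - 1*(-704) = -48784 + 704 = -48080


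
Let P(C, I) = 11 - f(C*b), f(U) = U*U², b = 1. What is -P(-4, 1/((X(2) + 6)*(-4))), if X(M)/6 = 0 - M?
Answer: -75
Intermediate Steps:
X(M) = -6*M (X(M) = 6*(0 - M) = 6*(-M) = -6*M)
f(U) = U³
P(C, I) = 11 - C³ (P(C, I) = 11 - (C*1)³ = 11 - C³)
-P(-4, 1/((X(2) + 6)*(-4))) = -(11 - 1*(-4)³) = -(11 - 1*(-64)) = -(11 + 64) = -1*75 = -75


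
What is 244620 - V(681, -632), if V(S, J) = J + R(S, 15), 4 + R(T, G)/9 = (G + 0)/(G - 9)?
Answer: 490531/2 ≈ 2.4527e+5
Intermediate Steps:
R(T, G) = -36 + 9*G/(-9 + G) (R(T, G) = -36 + 9*((G + 0)/(G - 9)) = -36 + 9*(G/(-9 + G)) = -36 + 9*G/(-9 + G))
V(S, J) = -27/2 + J (V(S, J) = J + 27*(12 - 1*15)/(-9 + 15) = J + 27*(12 - 15)/6 = J + 27*(⅙)*(-3) = J - 27/2 = -27/2 + J)
244620 - V(681, -632) = 244620 - (-27/2 - 632) = 244620 - 1*(-1291/2) = 244620 + 1291/2 = 490531/2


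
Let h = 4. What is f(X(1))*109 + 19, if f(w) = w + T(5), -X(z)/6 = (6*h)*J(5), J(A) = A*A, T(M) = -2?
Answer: -392599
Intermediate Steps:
J(A) = A**2
X(z) = -3600 (X(z) = -6*6*4*5**2 = -144*25 = -6*600 = -3600)
f(w) = -2 + w (f(w) = w - 2 = -2 + w)
f(X(1))*109 + 19 = (-2 - 3600)*109 + 19 = -3602*109 + 19 = -392618 + 19 = -392599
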